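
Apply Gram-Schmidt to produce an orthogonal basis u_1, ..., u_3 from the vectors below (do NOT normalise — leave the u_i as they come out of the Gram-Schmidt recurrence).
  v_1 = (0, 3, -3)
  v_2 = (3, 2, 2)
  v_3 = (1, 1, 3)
Orthogonal basis:
  u_1 = (0, 3, -3)
  u_2 = (3, 2, 2)
  u_3 = (-16/17, 12/17, 12/17)

Apply the Gram-Schmidt recurrence
  u_1 = v_1
  u_i = v_i − Σ_{j<i} ((v_i · u_j) / (u_j · u_j)) · u_j.

Step by step this gives:
  u_1 = (0, 3, -3)
  u_2 = (3, 2, 2)
  u_3 = (-16/17, 12/17, 12/17)

Orthogonality check:
  u_2 · u_1 = 0 (should be 0)
  u_3 · u_1 = 0 (should be 0)
  u_3 · u_2 = 0 (should be 0)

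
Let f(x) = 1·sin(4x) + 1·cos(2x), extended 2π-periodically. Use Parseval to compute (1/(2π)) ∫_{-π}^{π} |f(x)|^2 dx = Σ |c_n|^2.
Σ |c_n|^2 = 1

Expand |f|^2 and use orthogonality of {sin(nx), cos(mx)} on [-π, π]:
  ∫_{-π}^{π} sin(nx)^2 dx = π, ∫ cos(mx)^2 dx = π, and cross terms integrate to 0.
So ∫_{-π}^{π} f(x)^2 dx = 1^2 · π + 1^2 · π = (1 + 1)π.
Divide by 2π: (1 + 1)/2 = 1.
By Parseval, this equals Σ |c_n|^2.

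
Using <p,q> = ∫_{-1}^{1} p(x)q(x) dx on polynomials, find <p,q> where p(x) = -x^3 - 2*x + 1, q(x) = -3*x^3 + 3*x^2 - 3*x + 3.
<p,q> = 576/35

Expand the product: p(x)·q(x) = 3*x^6 - 3*x^5 + 9*x^4 - 12*x^3 + 9*x^2 - 9*x + 3.
∫_{-1}^{1} of each monomial x^k gives [2/(k+1) if k even, 0 if k odd]. Integrating term-by-term (or equivalently evaluating the antiderivative F(x) = 3*x^7/7 - x^6/2 + 9*x^5/5 - 3*x^4 + 3*x^3 - 9*x^2/2 + 3*x at the endpoints):
  F(1) − F(−1) = 8/35 − (-568/35) = 576/35.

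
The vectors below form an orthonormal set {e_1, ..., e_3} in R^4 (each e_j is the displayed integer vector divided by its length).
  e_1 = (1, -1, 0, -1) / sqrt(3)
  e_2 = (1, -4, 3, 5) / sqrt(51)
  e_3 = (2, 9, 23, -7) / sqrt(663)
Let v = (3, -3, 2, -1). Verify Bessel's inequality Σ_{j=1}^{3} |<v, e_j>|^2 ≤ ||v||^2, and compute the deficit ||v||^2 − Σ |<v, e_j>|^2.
Σ |<v, e_j>|^2 = 893/39; ||v||^2 = 23; deficit = 4/39

Write each e_j = u_j / sqrt(<u_j, u_j>) where u_j is the displayed integer vector. Then <v, e_j> = <v, u_j> / sqrt(<u_j, u_j>), so |<v, e_j>|^2 = <v, u_j>^2 / <u_j, u_j>.
Coefficients: <v, e_1> = 7/sqrt(3), <v, e_2> = 16/sqrt(51), <v, e_3> = 32/sqrt(663).
Square and sum: Σ |<v, e_j>|^2 = 893/39.
Compute ||v||^2 = v·v = 23.
Deficit = 23 − 893/39 = 4/39 ≥ 0, confirming Bessel's inequality. (The deficit equals ||v − Σ <v,e_j> e_j||^2, the squared distance from v to span{e_j}.)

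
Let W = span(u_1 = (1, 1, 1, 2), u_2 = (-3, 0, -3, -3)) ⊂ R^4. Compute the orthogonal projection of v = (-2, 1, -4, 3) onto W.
proj_W(v) = (-2, 3, -2, 1)

Set up U = [u_1 | ... | u_2] ∈ R^(4×2). The projector onto W = col(U) is P = U (U^T U)^(-1) U^T.
Compute U^T U =
  [7, -12]
  [-12, 27],
and U^T v = (1, 9).
Solve U^T U · c = U^T v for the coefficients: c = (3, 5/3). The projection is proj_W(v) = U c.
Check: (v - proj_W(v)) · u_1 = 0  (should be 0).
Check: (v - proj_W(v)) · u_2 = 0  (should be 0).
Result: proj_W(v) = (-2, 3, -2, 1).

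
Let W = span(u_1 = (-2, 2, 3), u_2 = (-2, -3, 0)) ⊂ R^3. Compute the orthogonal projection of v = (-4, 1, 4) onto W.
proj_W(v) = (-850/217, 205/217, 888/217)

Set up U = [u_1 | ... | u_2] ∈ R^(3×2). The projector onto W = col(U) is P = U (U^T U)^(-1) U^T.
Compute U^T U =
  [17, -2]
  [-2, 13],
and U^T v = (22, 5).
Solve U^T U · c = U^T v for the coefficients: c = (296/217, 129/217). The projection is proj_W(v) = U c.
Check: (v - proj_W(v)) · u_1 = 0  (should be 0).
Check: (v - proj_W(v)) · u_2 = 0  (should be 0).
Result: proj_W(v) = (-850/217, 205/217, 888/217).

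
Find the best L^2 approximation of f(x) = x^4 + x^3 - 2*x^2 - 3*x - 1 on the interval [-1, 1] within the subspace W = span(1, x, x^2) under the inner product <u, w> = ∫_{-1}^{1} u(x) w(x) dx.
g(x) = -8*x^2/7 - 12*x/5 - 38/35

The best approximation g ∈ W is the orthogonal projection of f onto W. Writing g = a_0 + a_1 x + a_2 x^2, the coefficients solve the normal equations G · a = b where
  G_{ij} = <φ_i, φ_j> and b_i = <f, φ_i>, with φ_0 = 1, φ_1 = x, φ_2 = x^2.
G =
  [2, 0, 2/3]
  [0, 2/3, 0]
  [2/3, 0, 2/5],
b = (-44/15, -8/5, -124/105).
Solving gives a_0 = -38/35, a_1 = -12/5, a_2 = -8/7, so
  g(x) = -8*x^2/7 - 12*x/5 - 38/35.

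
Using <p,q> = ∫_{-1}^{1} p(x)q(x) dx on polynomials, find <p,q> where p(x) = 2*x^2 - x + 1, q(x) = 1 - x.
<p,q> = 4

Expand the product: p(x)·q(x) = -2*x^3 + 3*x^2 - 2*x + 1.
∫_{-1}^{1} of each monomial x^k gives [2/(k+1) if k even, 0 if k odd]. Integrating term-by-term (or equivalently evaluating the antiderivative F(x) = -x^4/2 + x^3 - x^2 + x at the endpoints):
  F(1) − F(−1) = 1/2 − (-7/2) = 4.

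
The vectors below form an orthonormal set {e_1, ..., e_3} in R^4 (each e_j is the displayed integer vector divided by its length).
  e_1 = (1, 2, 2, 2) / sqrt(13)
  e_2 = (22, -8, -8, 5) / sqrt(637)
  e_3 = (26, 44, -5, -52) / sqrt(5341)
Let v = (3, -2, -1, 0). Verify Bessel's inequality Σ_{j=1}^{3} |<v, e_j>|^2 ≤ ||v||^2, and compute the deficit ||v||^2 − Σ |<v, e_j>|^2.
Σ |<v, e_j>|^2 = 1462/109; ||v||^2 = 14; deficit = 64/109

Write each e_j = u_j / sqrt(<u_j, u_j>) where u_j is the displayed integer vector. Then <v, e_j> = <v, u_j> / sqrt(<u_j, u_j>), so |<v, e_j>|^2 = <v, u_j>^2 / <u_j, u_j>.
Coefficients: <v, e_1> = -3/sqrt(13), <v, e_2> = 90/sqrt(637), <v, e_3> = -5/sqrt(5341).
Square and sum: Σ |<v, e_j>|^2 = 1462/109.
Compute ||v||^2 = v·v = 14.
Deficit = 14 − 1462/109 = 64/109 ≥ 0, confirming Bessel's inequality. (The deficit equals ||v − Σ <v,e_j> e_j||^2, the squared distance from v to span{e_j}.)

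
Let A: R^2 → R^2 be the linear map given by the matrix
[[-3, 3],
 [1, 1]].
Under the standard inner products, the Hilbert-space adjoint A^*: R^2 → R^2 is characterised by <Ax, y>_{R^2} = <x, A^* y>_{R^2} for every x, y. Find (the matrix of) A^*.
A^* = A^T =
[[-3, 1],
 [3, 1]]

For real matrices with standard dot products, the defining identity <Ax, y> = <x, A^* y> gives (Ax)^T y = x^T (A^*) y, i.e. x^T A^T y = x^T (A^*) y. Since this holds for all x, y, we must have A^* = A^T. Therefore
A^* =
[[-3, 1],
 [3, 1]].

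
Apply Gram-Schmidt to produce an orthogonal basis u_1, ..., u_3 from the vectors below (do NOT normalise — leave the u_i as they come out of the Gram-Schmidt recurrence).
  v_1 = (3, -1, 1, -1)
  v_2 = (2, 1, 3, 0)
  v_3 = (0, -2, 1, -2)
Orthogonal basis:
  u_1 = (3, -1, 1, -1)
  u_2 = (0, 5/3, 7/3, 2/3)
  u_3 = (-5/4, -59/52, 63/52, -73/52)

Apply the Gram-Schmidt recurrence
  u_1 = v_1
  u_i = v_i − Σ_{j<i} ((v_i · u_j) / (u_j · u_j)) · u_j.

Step by step this gives:
  u_1 = (3, -1, 1, -1)
  u_2 = (0, 5/3, 7/3, 2/3)
  u_3 = (-5/4, -59/52, 63/52, -73/52)

Orthogonality check:
  u_2 · u_1 = 0 (should be 0)
  u_3 · u_1 = 0 (should be 0)
  u_3 · u_2 = 0 (should be 0)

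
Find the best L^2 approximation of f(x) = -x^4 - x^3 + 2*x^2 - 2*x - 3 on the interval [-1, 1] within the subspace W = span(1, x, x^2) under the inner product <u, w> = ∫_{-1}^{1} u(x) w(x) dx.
g(x) = 8*x^2/7 - 13*x/5 - 102/35

The best approximation g ∈ W is the orthogonal projection of f onto W. Writing g = a_0 + a_1 x + a_2 x^2, the coefficients solve the normal equations G · a = b where
  G_{ij} = <φ_i, φ_j> and b_i = <f, φ_i>, with φ_0 = 1, φ_1 = x, φ_2 = x^2.
G =
  [2, 0, 2/3]
  [0, 2/3, 0]
  [2/3, 0, 2/5],
b = (-76/15, -26/15, -52/35).
Solving gives a_0 = -102/35, a_1 = -13/5, a_2 = 8/7, so
  g(x) = 8*x^2/7 - 13*x/5 - 102/35.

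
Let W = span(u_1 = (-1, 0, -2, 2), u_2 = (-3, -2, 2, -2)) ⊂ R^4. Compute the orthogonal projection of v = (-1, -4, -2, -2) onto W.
proj_W(v) = (-97/41, -52/41, 14/41, -14/41)

Set up U = [u_1 | ... | u_2] ∈ R^(4×2). The projector onto W = col(U) is P = U (U^T U)^(-1) U^T.
Compute U^T U =
  [9, -5]
  [-5, 21],
and U^T v = (1, 11).
Solve U^T U · c = U^T v for the coefficients: c = (19/41, 26/41). The projection is proj_W(v) = U c.
Check: (v - proj_W(v)) · u_1 = 0  (should be 0).
Check: (v - proj_W(v)) · u_2 = 0  (should be 0).
Result: proj_W(v) = (-97/41, -52/41, 14/41, -14/41).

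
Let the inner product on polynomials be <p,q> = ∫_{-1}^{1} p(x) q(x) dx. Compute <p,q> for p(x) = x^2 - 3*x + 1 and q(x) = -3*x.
<p,q> = 6

Expand the product: p(x)·q(x) = -3*x^3 + 9*x^2 - 3*x.
∫_{-1}^{1} of each monomial x^k gives [2/(k+1) if k even, 0 if k odd]. Integrating term-by-term (or equivalently evaluating the antiderivative F(x) = -3*x^4/4 + 3*x^3 - 3*x^2/2 at the endpoints):
  F(1) − F(−1) = 3/4 − (-21/4) = 6.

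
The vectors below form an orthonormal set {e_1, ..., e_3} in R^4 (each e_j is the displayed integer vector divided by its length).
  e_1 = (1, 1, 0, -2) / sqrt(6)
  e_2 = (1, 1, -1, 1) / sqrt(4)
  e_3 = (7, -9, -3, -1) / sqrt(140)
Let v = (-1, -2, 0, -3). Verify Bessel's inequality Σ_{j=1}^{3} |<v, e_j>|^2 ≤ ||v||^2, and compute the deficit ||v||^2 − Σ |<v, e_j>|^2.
Σ |<v, e_j>|^2 = 119/10; ||v||^2 = 14; deficit = 21/10

Write each e_j = u_j / sqrt(<u_j, u_j>) where u_j is the displayed integer vector. Then <v, e_j> = <v, u_j> / sqrt(<u_j, u_j>), so |<v, e_j>|^2 = <v, u_j>^2 / <u_j, u_j>.
Coefficients: <v, e_1> = 3/sqrt(6), <v, e_2> = -6/sqrt(4), <v, e_3> = 14/sqrt(140).
Square and sum: Σ |<v, e_j>|^2 = 119/10.
Compute ||v||^2 = v·v = 14.
Deficit = 14 − 119/10 = 21/10 ≥ 0, confirming Bessel's inequality. (The deficit equals ||v − Σ <v,e_j> e_j||^2, the squared distance from v to span{e_j}.)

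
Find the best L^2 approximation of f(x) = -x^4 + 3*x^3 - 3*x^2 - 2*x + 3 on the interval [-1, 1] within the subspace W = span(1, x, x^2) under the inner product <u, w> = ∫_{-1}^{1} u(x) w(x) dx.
g(x) = -27*x^2/7 - x/5 + 108/35

The best approximation g ∈ W is the orthogonal projection of f onto W. Writing g = a_0 + a_1 x + a_2 x^2, the coefficients solve the normal equations G · a = b where
  G_{ij} = <φ_i, φ_j> and b_i = <f, φ_i>, with φ_0 = 1, φ_1 = x, φ_2 = x^2.
G =
  [2, 0, 2/3]
  [0, 2/3, 0]
  [2/3, 0, 2/5],
b = (18/5, -2/15, 18/35).
Solving gives a_0 = 108/35, a_1 = -1/5, a_2 = -27/7, so
  g(x) = -27*x^2/7 - x/5 + 108/35.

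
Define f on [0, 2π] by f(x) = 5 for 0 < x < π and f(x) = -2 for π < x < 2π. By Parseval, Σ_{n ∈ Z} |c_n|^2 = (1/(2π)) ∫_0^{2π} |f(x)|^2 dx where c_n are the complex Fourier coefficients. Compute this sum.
Σ |c_n|^2 = 29/2

Parseval equates the L^2 energy of f (normalised by 1/(2π)) with the ℓ^2 sum of its Fourier coefficients: (1/(2π)) ∫_0^{2π} |f|^2 = Σ |c_n|^2.
Compute the left side: (1/(2π)) [∫_0^π 5^2 dx + ∫_π^{2π} (-2)^2 dx] = (1/(2π)) · (25π + 4π) = (25 + 4)/2 = 29/2.
So Σ_{n ∈ Z} |c_n|^2 = 29/2.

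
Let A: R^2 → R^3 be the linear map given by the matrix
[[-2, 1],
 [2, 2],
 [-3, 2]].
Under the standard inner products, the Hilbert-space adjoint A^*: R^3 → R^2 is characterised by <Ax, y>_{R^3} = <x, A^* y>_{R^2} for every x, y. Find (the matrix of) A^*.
A^* = A^T =
[[-2, 2, -3],
 [1, 2, 2]]

For real matrices with standard dot products, the defining identity <Ax, y> = <x, A^* y> gives (Ax)^T y = x^T (A^*) y, i.e. x^T A^T y = x^T (A^*) y. Since this holds for all x, y, we must have A^* = A^T. Therefore
A^* =
[[-2, 2, -3],
 [1, 2, 2]].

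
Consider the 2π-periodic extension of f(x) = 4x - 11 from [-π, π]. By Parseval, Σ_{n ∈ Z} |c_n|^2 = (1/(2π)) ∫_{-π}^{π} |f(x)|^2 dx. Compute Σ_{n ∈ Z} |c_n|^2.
Σ |c_n|^2 = 16π^2/3 + 121

Expand and integrate term by term over [-π, π]:
  ∫ (4x)^2 dx = 16·(2π^3/3); ∫ 2·4·(-11)·x dx = 0 (odd integrand); ∫ (-11)^2 dx = 121·2π.
So (1/(2π)) ∫_{-π}^{π} (4x - 11)^2 dx = 16π^2/3 + 121 = 16π^2/3 + 121.
Parseval ⇒ Σ |c_n|^2 = 16π^2/3 + 121.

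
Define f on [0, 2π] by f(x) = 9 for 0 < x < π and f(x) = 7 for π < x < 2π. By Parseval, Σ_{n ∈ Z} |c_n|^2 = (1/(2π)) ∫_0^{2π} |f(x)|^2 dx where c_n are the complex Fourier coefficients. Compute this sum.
Σ |c_n|^2 = 65

Parseval equates the L^2 energy of f (normalised by 1/(2π)) with the ℓ^2 sum of its Fourier coefficients: (1/(2π)) ∫_0^{2π} |f|^2 = Σ |c_n|^2.
Compute the left side: (1/(2π)) [∫_0^π 9^2 dx + ∫_π^{2π} 7^2 dx] = (1/(2π)) · (81π + 49π) = (81 + 49)/2 = 65.
So Σ_{n ∈ Z} |c_n|^2 = 65.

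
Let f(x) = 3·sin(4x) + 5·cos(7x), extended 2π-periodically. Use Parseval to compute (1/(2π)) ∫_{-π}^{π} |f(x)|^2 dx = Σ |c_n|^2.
Σ |c_n|^2 = 17

Expand |f|^2 and use orthogonality of {sin(nx), cos(mx)} on [-π, π]:
  ∫_{-π}^{π} sin(nx)^2 dx = π, ∫ cos(mx)^2 dx = π, and cross terms integrate to 0.
So ∫_{-π}^{π} f(x)^2 dx = 3^2 · π + 5^2 · π = (9 + 25)π.
Divide by 2π: (9 + 25)/2 = 17.
By Parseval, this equals Σ |c_n|^2.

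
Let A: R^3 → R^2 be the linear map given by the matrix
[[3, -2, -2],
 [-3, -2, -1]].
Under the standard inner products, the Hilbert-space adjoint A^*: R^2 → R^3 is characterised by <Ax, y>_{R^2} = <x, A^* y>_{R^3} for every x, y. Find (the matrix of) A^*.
A^* = A^T =
[[3, -3],
 [-2, -2],
 [-2, -1]]

For real matrices with standard dot products, the defining identity <Ax, y> = <x, A^* y> gives (Ax)^T y = x^T (A^*) y, i.e. x^T A^T y = x^T (A^*) y. Since this holds for all x, y, we must have A^* = A^T. Therefore
A^* =
[[3, -3],
 [-2, -2],
 [-2, -1]].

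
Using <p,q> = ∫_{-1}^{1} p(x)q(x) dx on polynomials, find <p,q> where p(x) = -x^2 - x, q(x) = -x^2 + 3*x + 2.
<p,q> = -44/15

Expand the product: p(x)·q(x) = x^4 - 2*x^3 - 5*x^2 - 2*x.
∫_{-1}^{1} of each monomial x^k gives [2/(k+1) if k even, 0 if k odd]. Integrating term-by-term (or equivalently evaluating the antiderivative F(x) = x^5/5 - x^4/2 - 5*x^3/3 - x^2 at the endpoints):
  F(1) − F(−1) = -89/30 − (-1/30) = -44/15.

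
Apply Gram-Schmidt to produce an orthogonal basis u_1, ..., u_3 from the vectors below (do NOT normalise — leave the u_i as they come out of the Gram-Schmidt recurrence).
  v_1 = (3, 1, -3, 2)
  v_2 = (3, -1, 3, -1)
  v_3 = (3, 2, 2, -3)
Orthogonal basis:
  u_1 = (3, 1, -3, 2)
  u_2 = (78/23, -20/23, 60/23, -17/23)
  u_3 = (174/451, 1239/451, -109/451, -1044/451)

Apply the Gram-Schmidt recurrence
  u_1 = v_1
  u_i = v_i − Σ_{j<i} ((v_i · u_j) / (u_j · u_j)) · u_j.

Step by step this gives:
  u_1 = (3, 1, -3, 2)
  u_2 = (78/23, -20/23, 60/23, -17/23)
  u_3 = (174/451, 1239/451, -109/451, -1044/451)

Orthogonality check:
  u_2 · u_1 = 0 (should be 0)
  u_3 · u_1 = 0 (should be 0)
  u_3 · u_2 = 0 (should be 0)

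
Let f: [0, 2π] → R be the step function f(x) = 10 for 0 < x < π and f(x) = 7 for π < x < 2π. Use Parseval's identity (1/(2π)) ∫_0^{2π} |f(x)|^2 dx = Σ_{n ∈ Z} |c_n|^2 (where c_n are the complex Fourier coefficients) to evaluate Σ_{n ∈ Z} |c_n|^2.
Σ |c_n|^2 = 149/2

Parseval equates the L^2 energy of f (normalised by 1/(2π)) with the ℓ^2 sum of its Fourier coefficients: (1/(2π)) ∫_0^{2π} |f|^2 = Σ |c_n|^2.
Compute the left side: (1/(2π)) [∫_0^π 10^2 dx + ∫_π^{2π} 7^2 dx] = (1/(2π)) · (100π + 49π) = (100 + 49)/2 = 149/2.
So Σ_{n ∈ Z} |c_n|^2 = 149/2.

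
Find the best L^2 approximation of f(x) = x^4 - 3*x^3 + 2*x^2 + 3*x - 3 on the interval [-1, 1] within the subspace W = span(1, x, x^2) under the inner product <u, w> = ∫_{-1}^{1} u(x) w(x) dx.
g(x) = 20*x^2/7 + 6*x/5 - 108/35

The best approximation g ∈ W is the orthogonal projection of f onto W. Writing g = a_0 + a_1 x + a_2 x^2, the coefficients solve the normal equations G · a = b where
  G_{ij} = <φ_i, φ_j> and b_i = <f, φ_i>, with φ_0 = 1, φ_1 = x, φ_2 = x^2.
G =
  [2, 0, 2/3]
  [0, 2/3, 0]
  [2/3, 0, 2/5],
b = (-64/15, 4/5, -32/35).
Solving gives a_0 = -108/35, a_1 = 6/5, a_2 = 20/7, so
  g(x) = 20*x^2/7 + 6*x/5 - 108/35.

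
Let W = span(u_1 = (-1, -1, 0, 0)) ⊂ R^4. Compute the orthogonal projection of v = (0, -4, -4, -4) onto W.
proj_W(v) = (-2, -2, 0, 0)

Set up U = [u_1 | ... | u_1] ∈ R^(4×1). The projector onto W = col(U) is P = U (U^T U)^(-1) U^T.
Compute U^T U =
  [2],
and U^T v = (4).
Solve U^T U · c = U^T v for the coefficients: c = (2). The projection is proj_W(v) = U c.
Check: (v - proj_W(v)) · u_1 = 0  (should be 0).
Result: proj_W(v) = (-2, -2, 0, 0).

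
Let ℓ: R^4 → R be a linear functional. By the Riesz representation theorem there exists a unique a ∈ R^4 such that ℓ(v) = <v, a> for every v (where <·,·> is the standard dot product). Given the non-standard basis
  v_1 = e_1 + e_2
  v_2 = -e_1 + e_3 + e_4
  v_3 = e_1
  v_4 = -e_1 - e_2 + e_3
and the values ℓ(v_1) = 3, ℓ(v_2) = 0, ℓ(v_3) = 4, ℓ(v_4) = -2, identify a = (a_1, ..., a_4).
a = (4, -1, 1, 3)

Write a = (a_1, ..., a_4) in the standard basis. For each basis vector v_i, ℓ(v_i) = <v_i, a> is a linear equation in the a_j's. Collect the n equations into a matrix system V a = ℓ, where row i of V is v_i (expressed in the standard basis). Since V is invertible (lower-triangular with 1s on the diagonal, up to permutation), solve by back-substitution:
  V =
[[1, 1, 0, 0],
 [-1, 0, 1, 1],
 [1, 0, 0, 0],
 [-1, -1, 1, 0]]
  V a = (3, 0, 4, -2)
Solving gives a = (4, -1, 1, 3).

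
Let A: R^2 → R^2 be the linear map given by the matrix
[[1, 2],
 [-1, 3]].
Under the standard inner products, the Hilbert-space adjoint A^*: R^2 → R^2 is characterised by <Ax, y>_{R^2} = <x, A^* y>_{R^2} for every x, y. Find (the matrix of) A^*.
A^* = A^T =
[[1, -1],
 [2, 3]]

For real matrices with standard dot products, the defining identity <Ax, y> = <x, A^* y> gives (Ax)^T y = x^T (A^*) y, i.e. x^T A^T y = x^T (A^*) y. Since this holds for all x, y, we must have A^* = A^T. Therefore
A^* =
[[1, -1],
 [2, 3]].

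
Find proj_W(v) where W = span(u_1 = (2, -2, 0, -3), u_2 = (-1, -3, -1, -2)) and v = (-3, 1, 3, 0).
proj_W(v) = (-209/155, 3/5, -29/155, 212/155)

Set up U = [u_1 | ... | u_2] ∈ R^(4×2). The projector onto W = col(U) is P = U (U^T U)^(-1) U^T.
Compute U^T U =
  [17, 10]
  [10, 15],
and U^T v = (-8, -3).
Solve U^T U · c = U^T v for the coefficients: c = (-18/31, 29/155). The projection is proj_W(v) = U c.
Check: (v - proj_W(v)) · u_1 = 0  (should be 0).
Check: (v - proj_W(v)) · u_2 = 0  (should be 0).
Result: proj_W(v) = (-209/155, 3/5, -29/155, 212/155).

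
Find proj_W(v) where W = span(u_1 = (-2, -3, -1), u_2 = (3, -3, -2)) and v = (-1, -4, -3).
proj_W(v) = (-223/283, -1272/283, -549/283)

Set up U = [u_1 | ... | u_2] ∈ R^(3×2). The projector onto W = col(U) is P = U (U^T U)^(-1) U^T.
Compute U^T U =
  [14, 5]
  [5, 22],
and U^T v = (17, 15).
Solve U^T U · c = U^T v for the coefficients: c = (299/283, 125/283). The projection is proj_W(v) = U c.
Check: (v - proj_W(v)) · u_1 = 0  (should be 0).
Check: (v - proj_W(v)) · u_2 = 0  (should be 0).
Result: proj_W(v) = (-223/283, -1272/283, -549/283).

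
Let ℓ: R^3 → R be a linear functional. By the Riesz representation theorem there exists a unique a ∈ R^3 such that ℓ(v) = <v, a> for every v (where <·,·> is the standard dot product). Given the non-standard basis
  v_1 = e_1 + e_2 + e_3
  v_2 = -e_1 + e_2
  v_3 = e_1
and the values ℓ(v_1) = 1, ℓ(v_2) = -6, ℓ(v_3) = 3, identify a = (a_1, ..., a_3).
a = (3, -3, 1)

Write a = (a_1, ..., a_3) in the standard basis. For each basis vector v_i, ℓ(v_i) = <v_i, a> is a linear equation in the a_j's. Collect the n equations into a matrix system V a = ℓ, where row i of V is v_i (expressed in the standard basis). Since V is invertible (lower-triangular with 1s on the diagonal, up to permutation), solve by back-substitution:
  V =
[[1, 1, 1],
 [-1, 1, 0],
 [1, 0, 0]]
  V a = (1, -6, 3)
Solving gives a = (3, -3, 1).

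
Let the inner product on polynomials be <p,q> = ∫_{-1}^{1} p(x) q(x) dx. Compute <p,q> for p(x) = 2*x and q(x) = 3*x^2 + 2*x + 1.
<p,q> = 8/3

Expand the product: p(x)·q(x) = 6*x^3 + 4*x^2 + 2*x.
∫_{-1}^{1} of each monomial x^k gives [2/(k+1) if k even, 0 if k odd]. Integrating term-by-term (or equivalently evaluating the antiderivative F(x) = 3*x^4/2 + 4*x^3/3 + x^2 at the endpoints):
  F(1) − F(−1) = 23/6 − (7/6) = 8/3.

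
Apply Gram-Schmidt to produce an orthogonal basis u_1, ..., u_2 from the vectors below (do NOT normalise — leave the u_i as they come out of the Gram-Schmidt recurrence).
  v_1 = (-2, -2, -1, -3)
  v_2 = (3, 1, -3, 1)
Orthogonal basis:
  u_1 = (-2, -2, -1, -3)
  u_2 = (19/9, 1/9, -31/9, -1/3)

Apply the Gram-Schmidt recurrence
  u_1 = v_1
  u_i = v_i − Σ_{j<i} ((v_i · u_j) / (u_j · u_j)) · u_j.

Step by step this gives:
  u_1 = (-2, -2, -1, -3)
  u_2 = (19/9, 1/9, -31/9, -1/3)

Orthogonality check:
  u_2 · u_1 = 0 (should be 0)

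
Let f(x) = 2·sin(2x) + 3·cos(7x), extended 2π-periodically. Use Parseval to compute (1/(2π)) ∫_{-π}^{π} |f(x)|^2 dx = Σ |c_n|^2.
Σ |c_n|^2 = 13/2

Expand |f|^2 and use orthogonality of {sin(nx), cos(mx)} on [-π, π]:
  ∫_{-π}^{π} sin(nx)^2 dx = π, ∫ cos(mx)^2 dx = π, and cross terms integrate to 0.
So ∫_{-π}^{π} f(x)^2 dx = 2^2 · π + 3^2 · π = (4 + 9)π.
Divide by 2π: (4 + 9)/2 = 13/2.
By Parseval, this equals Σ |c_n|^2.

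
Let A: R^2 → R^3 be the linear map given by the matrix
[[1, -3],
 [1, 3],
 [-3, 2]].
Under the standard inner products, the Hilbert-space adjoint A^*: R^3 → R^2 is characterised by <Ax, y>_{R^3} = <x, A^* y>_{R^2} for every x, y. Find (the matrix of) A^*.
A^* = A^T =
[[1, 1, -3],
 [-3, 3, 2]]

For real matrices with standard dot products, the defining identity <Ax, y> = <x, A^* y> gives (Ax)^T y = x^T (A^*) y, i.e. x^T A^T y = x^T (A^*) y. Since this holds for all x, y, we must have A^* = A^T. Therefore
A^* =
[[1, 1, -3],
 [-3, 3, 2]].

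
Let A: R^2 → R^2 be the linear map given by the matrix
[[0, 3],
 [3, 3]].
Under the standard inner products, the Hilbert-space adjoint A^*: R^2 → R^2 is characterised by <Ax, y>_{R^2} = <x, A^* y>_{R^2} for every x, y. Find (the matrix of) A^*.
A^* = A^T =
[[0, 3],
 [3, 3]]

For real matrices with standard dot products, the defining identity <Ax, y> = <x, A^* y> gives (Ax)^T y = x^T (A^*) y, i.e. x^T A^T y = x^T (A^*) y. Since this holds for all x, y, we must have A^* = A^T. Therefore
A^* =
[[0, 3],
 [3, 3]].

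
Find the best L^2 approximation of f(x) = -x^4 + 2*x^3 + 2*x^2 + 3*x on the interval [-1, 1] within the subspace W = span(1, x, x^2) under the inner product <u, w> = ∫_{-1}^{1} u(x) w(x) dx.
g(x) = 8*x^2/7 + 21*x/5 + 3/35

The best approximation g ∈ W is the orthogonal projection of f onto W. Writing g = a_0 + a_1 x + a_2 x^2, the coefficients solve the normal equations G · a = b where
  G_{ij} = <φ_i, φ_j> and b_i = <f, φ_i>, with φ_0 = 1, φ_1 = x, φ_2 = x^2.
G =
  [2, 0, 2/3]
  [0, 2/3, 0]
  [2/3, 0, 2/5],
b = (14/15, 14/5, 18/35).
Solving gives a_0 = 3/35, a_1 = 21/5, a_2 = 8/7, so
  g(x) = 8*x^2/7 + 21*x/5 + 3/35.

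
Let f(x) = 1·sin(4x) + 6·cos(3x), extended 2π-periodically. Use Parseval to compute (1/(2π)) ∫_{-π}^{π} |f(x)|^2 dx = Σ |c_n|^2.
Σ |c_n|^2 = 37/2

Expand |f|^2 and use orthogonality of {sin(nx), cos(mx)} on [-π, π]:
  ∫_{-π}^{π} sin(nx)^2 dx = π, ∫ cos(mx)^2 dx = π, and cross terms integrate to 0.
So ∫_{-π}^{π} f(x)^2 dx = 1^2 · π + 6^2 · π = (1 + 36)π.
Divide by 2π: (1 + 36)/2 = 37/2.
By Parseval, this equals Σ |c_n|^2.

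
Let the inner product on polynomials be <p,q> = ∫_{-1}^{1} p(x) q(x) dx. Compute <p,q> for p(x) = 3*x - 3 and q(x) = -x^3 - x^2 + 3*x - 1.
<p,q> = 64/5

Expand the product: p(x)·q(x) = -3*x^4 + 12*x^2 - 12*x + 3.
∫_{-1}^{1} of each monomial x^k gives [2/(k+1) if k even, 0 if k odd]. Integrating term-by-term (or equivalently evaluating the antiderivative F(x) = -3*x^5/5 + 4*x^3 - 6*x^2 + 3*x at the endpoints):
  F(1) − F(−1) = 2/5 − (-62/5) = 64/5.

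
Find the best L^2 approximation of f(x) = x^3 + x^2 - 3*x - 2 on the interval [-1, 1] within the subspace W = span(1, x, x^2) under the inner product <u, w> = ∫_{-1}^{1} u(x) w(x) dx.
g(x) = x^2 - 12*x/5 - 2

The best approximation g ∈ W is the orthogonal projection of f onto W. Writing g = a_0 + a_1 x + a_2 x^2, the coefficients solve the normal equations G · a = b where
  G_{ij} = <φ_i, φ_j> and b_i = <f, φ_i>, with φ_0 = 1, φ_1 = x, φ_2 = x^2.
G =
  [2, 0, 2/3]
  [0, 2/3, 0]
  [2/3, 0, 2/5],
b = (-10/3, -8/5, -14/15).
Solving gives a_0 = -2, a_1 = -12/5, a_2 = 1, so
  g(x) = x^2 - 12*x/5 - 2.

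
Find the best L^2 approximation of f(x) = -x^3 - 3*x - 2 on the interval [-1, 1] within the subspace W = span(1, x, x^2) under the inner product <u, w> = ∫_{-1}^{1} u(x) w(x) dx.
g(x) = -18*x/5 - 2

The best approximation g ∈ W is the orthogonal projection of f onto W. Writing g = a_0 + a_1 x + a_2 x^2, the coefficients solve the normal equations G · a = b where
  G_{ij} = <φ_i, φ_j> and b_i = <f, φ_i>, with φ_0 = 1, φ_1 = x, φ_2 = x^2.
G =
  [2, 0, 2/3]
  [0, 2/3, 0]
  [2/3, 0, 2/5],
b = (-4, -12/5, -4/3).
Solving gives a_0 = -2, a_1 = -18/5, a_2 = 0, so
  g(x) = -18*x/5 - 2.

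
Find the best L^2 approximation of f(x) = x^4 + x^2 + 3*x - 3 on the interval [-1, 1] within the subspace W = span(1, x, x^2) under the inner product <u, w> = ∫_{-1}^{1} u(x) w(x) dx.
g(x) = 13*x^2/7 + 3*x - 108/35

The best approximation g ∈ W is the orthogonal projection of f onto W. Writing g = a_0 + a_1 x + a_2 x^2, the coefficients solve the normal equations G · a = b where
  G_{ij} = <φ_i, φ_j> and b_i = <f, φ_i>, with φ_0 = 1, φ_1 = x, φ_2 = x^2.
G =
  [2, 0, 2/3]
  [0, 2/3, 0]
  [2/3, 0, 2/5],
b = (-74/15, 2, -46/35).
Solving gives a_0 = -108/35, a_1 = 3, a_2 = 13/7, so
  g(x) = 13*x^2/7 + 3*x - 108/35.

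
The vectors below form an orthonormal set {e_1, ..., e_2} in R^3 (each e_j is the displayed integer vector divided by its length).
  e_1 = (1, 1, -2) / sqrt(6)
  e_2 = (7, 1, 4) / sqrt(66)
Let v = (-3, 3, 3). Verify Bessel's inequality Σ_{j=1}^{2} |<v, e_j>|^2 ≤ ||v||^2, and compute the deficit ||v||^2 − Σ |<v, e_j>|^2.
Σ |<v, e_j>|^2 = 72/11; ||v||^2 = 27; deficit = 225/11

Write each e_j = u_j / sqrt(<u_j, u_j>) where u_j is the displayed integer vector. Then <v, e_j> = <v, u_j> / sqrt(<u_j, u_j>), so |<v, e_j>|^2 = <v, u_j>^2 / <u_j, u_j>.
Coefficients: <v, e_1> = -6/sqrt(6), <v, e_2> = -6/sqrt(66).
Square and sum: Σ |<v, e_j>|^2 = 72/11.
Compute ||v||^2 = v·v = 27.
Deficit = 27 − 72/11 = 225/11 ≥ 0, confirming Bessel's inequality. (The deficit equals ||v − Σ <v,e_j> e_j||^2, the squared distance from v to span{e_j}.)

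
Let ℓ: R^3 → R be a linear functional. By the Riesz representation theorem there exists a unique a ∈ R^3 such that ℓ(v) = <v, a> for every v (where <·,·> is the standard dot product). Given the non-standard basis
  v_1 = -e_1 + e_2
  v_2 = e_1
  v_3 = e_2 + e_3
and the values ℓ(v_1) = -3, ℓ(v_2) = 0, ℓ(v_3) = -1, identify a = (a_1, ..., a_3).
a = (0, -3, 2)

Write a = (a_1, ..., a_3) in the standard basis. For each basis vector v_i, ℓ(v_i) = <v_i, a> is a linear equation in the a_j's. Collect the n equations into a matrix system V a = ℓ, where row i of V is v_i (expressed in the standard basis). Since V is invertible (lower-triangular with 1s on the diagonal, up to permutation), solve by back-substitution:
  V =
[[-1, 1, 0],
 [1, 0, 0],
 [0, 1, 1]]
  V a = (-3, 0, -1)
Solving gives a = (0, -3, 2).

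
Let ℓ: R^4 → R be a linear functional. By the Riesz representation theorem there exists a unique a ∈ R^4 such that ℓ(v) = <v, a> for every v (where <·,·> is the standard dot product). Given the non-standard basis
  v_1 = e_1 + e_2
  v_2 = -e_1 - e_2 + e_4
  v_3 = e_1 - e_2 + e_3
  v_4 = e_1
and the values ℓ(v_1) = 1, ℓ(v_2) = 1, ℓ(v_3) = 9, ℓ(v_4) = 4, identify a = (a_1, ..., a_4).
a = (4, -3, 2, 2)

Write a = (a_1, ..., a_4) in the standard basis. For each basis vector v_i, ℓ(v_i) = <v_i, a> is a linear equation in the a_j's. Collect the n equations into a matrix system V a = ℓ, where row i of V is v_i (expressed in the standard basis). Since V is invertible (lower-triangular with 1s on the diagonal, up to permutation), solve by back-substitution:
  V =
[[1, 1, 0, 0],
 [-1, -1, 0, 1],
 [1, -1, 1, 0],
 [1, 0, 0, 0]]
  V a = (1, 1, 9, 4)
Solving gives a = (4, -3, 2, 2).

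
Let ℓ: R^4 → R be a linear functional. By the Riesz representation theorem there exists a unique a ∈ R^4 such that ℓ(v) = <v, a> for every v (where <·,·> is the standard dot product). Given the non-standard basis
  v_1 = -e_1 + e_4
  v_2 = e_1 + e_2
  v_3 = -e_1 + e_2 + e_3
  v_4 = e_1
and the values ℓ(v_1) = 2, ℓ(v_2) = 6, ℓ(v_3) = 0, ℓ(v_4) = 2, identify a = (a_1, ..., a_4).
a = (2, 4, -2, 4)

Write a = (a_1, ..., a_4) in the standard basis. For each basis vector v_i, ℓ(v_i) = <v_i, a> is a linear equation in the a_j's. Collect the n equations into a matrix system V a = ℓ, where row i of V is v_i (expressed in the standard basis). Since V is invertible (lower-triangular with 1s on the diagonal, up to permutation), solve by back-substitution:
  V =
[[-1, 0, 0, 1],
 [1, 1, 0, 0],
 [-1, 1, 1, 0],
 [1, 0, 0, 0]]
  V a = (2, 6, 0, 2)
Solving gives a = (2, 4, -2, 4).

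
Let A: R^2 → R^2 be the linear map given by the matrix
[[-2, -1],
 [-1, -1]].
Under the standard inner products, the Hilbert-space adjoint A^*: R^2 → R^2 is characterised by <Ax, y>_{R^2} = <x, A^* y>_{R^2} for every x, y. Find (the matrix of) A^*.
A^* = A^T =
[[-2, -1],
 [-1, -1]]

For real matrices with standard dot products, the defining identity <Ax, y> = <x, A^* y> gives (Ax)^T y = x^T (A^*) y, i.e. x^T A^T y = x^T (A^*) y. Since this holds for all x, y, we must have A^* = A^T. Therefore
A^* =
[[-2, -1],
 [-1, -1]].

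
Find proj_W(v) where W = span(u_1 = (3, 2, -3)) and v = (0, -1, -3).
proj_W(v) = (21/22, 7/11, -21/22)

Set up U = [u_1 | ... | u_1] ∈ R^(3×1). The projector onto W = col(U) is P = U (U^T U)^(-1) U^T.
Compute U^T U =
  [22],
and U^T v = (7).
Solve U^T U · c = U^T v for the coefficients: c = (7/22). The projection is proj_W(v) = U c.
Check: (v - proj_W(v)) · u_1 = 0  (should be 0).
Result: proj_W(v) = (21/22, 7/11, -21/22).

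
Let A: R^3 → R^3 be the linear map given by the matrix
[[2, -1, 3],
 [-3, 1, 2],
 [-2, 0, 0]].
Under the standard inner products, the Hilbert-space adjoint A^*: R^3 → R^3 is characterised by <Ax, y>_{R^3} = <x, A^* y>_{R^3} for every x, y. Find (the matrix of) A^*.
A^* = A^T =
[[2, -3, -2],
 [-1, 1, 0],
 [3, 2, 0]]

For real matrices with standard dot products, the defining identity <Ax, y> = <x, A^* y> gives (Ax)^T y = x^T (A^*) y, i.e. x^T A^T y = x^T (A^*) y. Since this holds for all x, y, we must have A^* = A^T. Therefore
A^* =
[[2, -3, -2],
 [-1, 1, 0],
 [3, 2, 0]].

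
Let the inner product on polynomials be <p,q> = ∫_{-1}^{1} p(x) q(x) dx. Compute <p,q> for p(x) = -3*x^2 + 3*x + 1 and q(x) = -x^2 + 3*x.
<p,q> = 98/15

Expand the product: p(x)·q(x) = 3*x^4 - 12*x^3 + 8*x^2 + 3*x.
∫_{-1}^{1} of each monomial x^k gives [2/(k+1) if k even, 0 if k odd]. Integrating term-by-term (or equivalently evaluating the antiderivative F(x) = 3*x^5/5 - 3*x^4 + 8*x^3/3 + 3*x^2/2 at the endpoints):
  F(1) − F(−1) = 53/30 − (-143/30) = 98/15.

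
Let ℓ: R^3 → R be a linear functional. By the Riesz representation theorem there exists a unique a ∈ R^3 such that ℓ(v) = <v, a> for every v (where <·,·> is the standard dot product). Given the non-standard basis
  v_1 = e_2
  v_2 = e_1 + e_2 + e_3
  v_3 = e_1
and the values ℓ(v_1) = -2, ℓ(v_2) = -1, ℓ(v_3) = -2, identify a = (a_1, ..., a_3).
a = (-2, -2, 3)

Write a = (a_1, ..., a_3) in the standard basis. For each basis vector v_i, ℓ(v_i) = <v_i, a> is a linear equation in the a_j's. Collect the n equations into a matrix system V a = ℓ, where row i of V is v_i (expressed in the standard basis). Since V is invertible (lower-triangular with 1s on the diagonal, up to permutation), solve by back-substitution:
  V =
[[0, 1, 0],
 [1, 1, 1],
 [1, 0, 0]]
  V a = (-2, -1, -2)
Solving gives a = (-2, -2, 3).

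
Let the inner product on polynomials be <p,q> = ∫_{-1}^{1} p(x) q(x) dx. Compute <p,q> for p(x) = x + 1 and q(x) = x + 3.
<p,q> = 20/3

Expand the product: p(x)·q(x) = x^2 + 4*x + 3.
∫_{-1}^{1} of each monomial x^k gives [2/(k+1) if k even, 0 if k odd]. Integrating term-by-term (or equivalently evaluating the antiderivative F(x) = x^3/3 + 2*x^2 + 3*x at the endpoints):
  F(1) − F(−1) = 16/3 − (-4/3) = 20/3.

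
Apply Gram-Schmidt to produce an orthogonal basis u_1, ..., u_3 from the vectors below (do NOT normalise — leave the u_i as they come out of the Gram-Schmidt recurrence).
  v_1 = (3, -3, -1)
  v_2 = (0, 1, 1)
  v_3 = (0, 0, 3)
Orthogonal basis:
  u_1 = (3, -3, -1)
  u_2 = (12/19, 7/19, 15/19)
  u_3 = (-9/11, -27/22, 27/22)

Apply the Gram-Schmidt recurrence
  u_1 = v_1
  u_i = v_i − Σ_{j<i} ((v_i · u_j) / (u_j · u_j)) · u_j.

Step by step this gives:
  u_1 = (3, -3, -1)
  u_2 = (12/19, 7/19, 15/19)
  u_3 = (-9/11, -27/22, 27/22)

Orthogonality check:
  u_2 · u_1 = 0 (should be 0)
  u_3 · u_1 = 0 (should be 0)
  u_3 · u_2 = 0 (should be 0)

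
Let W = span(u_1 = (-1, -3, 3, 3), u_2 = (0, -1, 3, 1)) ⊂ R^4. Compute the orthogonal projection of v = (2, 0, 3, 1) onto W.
proj_W(v) = (40/83, -10/83, 270/83, 10/83)

Set up U = [u_1 | ... | u_2] ∈ R^(4×2). The projector onto W = col(U) is P = U (U^T U)^(-1) U^T.
Compute U^T U =
  [28, 15]
  [15, 11],
and U^T v = (10, 10).
Solve U^T U · c = U^T v for the coefficients: c = (-40/83, 130/83). The projection is proj_W(v) = U c.
Check: (v - proj_W(v)) · u_1 = 0  (should be 0).
Check: (v - proj_W(v)) · u_2 = 0  (should be 0).
Result: proj_W(v) = (40/83, -10/83, 270/83, 10/83).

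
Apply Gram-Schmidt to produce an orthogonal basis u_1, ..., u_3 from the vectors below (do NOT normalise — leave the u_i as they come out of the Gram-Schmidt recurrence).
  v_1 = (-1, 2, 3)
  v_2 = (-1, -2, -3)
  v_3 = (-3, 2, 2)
Orthogonal basis:
  u_1 = (-1, 2, 3)
  u_2 = (-13/7, -2/7, -3/7)
  u_3 = (0, 6/13, -4/13)

Apply the Gram-Schmidt recurrence
  u_1 = v_1
  u_i = v_i − Σ_{j<i} ((v_i · u_j) / (u_j · u_j)) · u_j.

Step by step this gives:
  u_1 = (-1, 2, 3)
  u_2 = (-13/7, -2/7, -3/7)
  u_3 = (0, 6/13, -4/13)

Orthogonality check:
  u_2 · u_1 = 0 (should be 0)
  u_3 · u_1 = 0 (should be 0)
  u_3 · u_2 = 0 (should be 0)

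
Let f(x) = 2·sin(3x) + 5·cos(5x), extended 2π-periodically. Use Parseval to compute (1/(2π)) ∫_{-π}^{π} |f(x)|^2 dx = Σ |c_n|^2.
Σ |c_n|^2 = 29/2

Expand |f|^2 and use orthogonality of {sin(nx), cos(mx)} on [-π, π]:
  ∫_{-π}^{π} sin(nx)^2 dx = π, ∫ cos(mx)^2 dx = π, and cross terms integrate to 0.
So ∫_{-π}^{π} f(x)^2 dx = 2^2 · π + 5^2 · π = (4 + 25)π.
Divide by 2π: (4 + 25)/2 = 29/2.
By Parseval, this equals Σ |c_n|^2.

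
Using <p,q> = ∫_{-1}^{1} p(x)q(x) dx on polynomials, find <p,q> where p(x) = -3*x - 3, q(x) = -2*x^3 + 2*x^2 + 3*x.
<p,q> = -38/5

Expand the product: p(x)·q(x) = 6*x^4 - 15*x^2 - 9*x.
∫_{-1}^{1} of each monomial x^k gives [2/(k+1) if k even, 0 if k odd]. Integrating term-by-term (or equivalently evaluating the antiderivative F(x) = 6*x^5/5 - 5*x^3 - 9*x^2/2 at the endpoints):
  F(1) − F(−1) = -83/10 − (-7/10) = -38/5.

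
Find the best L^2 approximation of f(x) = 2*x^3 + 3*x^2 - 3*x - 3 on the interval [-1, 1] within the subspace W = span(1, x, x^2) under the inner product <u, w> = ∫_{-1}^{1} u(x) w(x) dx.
g(x) = 3*x^2 - 9*x/5 - 3

The best approximation g ∈ W is the orthogonal projection of f onto W. Writing g = a_0 + a_1 x + a_2 x^2, the coefficients solve the normal equations G · a = b where
  G_{ij} = <φ_i, φ_j> and b_i = <f, φ_i>, with φ_0 = 1, φ_1 = x, φ_2 = x^2.
G =
  [2, 0, 2/3]
  [0, 2/3, 0]
  [2/3, 0, 2/5],
b = (-4, -6/5, -4/5).
Solving gives a_0 = -3, a_1 = -9/5, a_2 = 3, so
  g(x) = 3*x^2 - 9*x/5 - 3.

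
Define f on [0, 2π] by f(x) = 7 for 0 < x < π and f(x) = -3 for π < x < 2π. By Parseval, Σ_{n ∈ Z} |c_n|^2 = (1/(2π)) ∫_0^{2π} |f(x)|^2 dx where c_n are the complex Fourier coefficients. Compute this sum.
Σ |c_n|^2 = 29

Parseval equates the L^2 energy of f (normalised by 1/(2π)) with the ℓ^2 sum of its Fourier coefficients: (1/(2π)) ∫_0^{2π} |f|^2 = Σ |c_n|^2.
Compute the left side: (1/(2π)) [∫_0^π 7^2 dx + ∫_π^{2π} (-3)^2 dx] = (1/(2π)) · (49π + 9π) = (49 + 9)/2 = 29.
So Σ_{n ∈ Z} |c_n|^2 = 29.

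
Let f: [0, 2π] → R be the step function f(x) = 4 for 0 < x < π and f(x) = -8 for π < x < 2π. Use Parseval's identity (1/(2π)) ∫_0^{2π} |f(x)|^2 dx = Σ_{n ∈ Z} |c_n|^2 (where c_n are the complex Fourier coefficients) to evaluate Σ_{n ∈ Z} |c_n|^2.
Σ |c_n|^2 = 40

Parseval equates the L^2 energy of f (normalised by 1/(2π)) with the ℓ^2 sum of its Fourier coefficients: (1/(2π)) ∫_0^{2π} |f|^2 = Σ |c_n|^2.
Compute the left side: (1/(2π)) [∫_0^π 4^2 dx + ∫_π^{2π} (-8)^2 dx] = (1/(2π)) · (16π + 64π) = (16 + 64)/2 = 40.
So Σ_{n ∈ Z} |c_n|^2 = 40.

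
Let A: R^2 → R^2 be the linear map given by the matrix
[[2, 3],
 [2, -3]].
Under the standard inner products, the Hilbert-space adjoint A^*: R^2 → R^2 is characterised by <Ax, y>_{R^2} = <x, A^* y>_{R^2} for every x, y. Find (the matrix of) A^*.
A^* = A^T =
[[2, 2],
 [3, -3]]

For real matrices with standard dot products, the defining identity <Ax, y> = <x, A^* y> gives (Ax)^T y = x^T (A^*) y, i.e. x^T A^T y = x^T (A^*) y. Since this holds for all x, y, we must have A^* = A^T. Therefore
A^* =
[[2, 2],
 [3, -3]].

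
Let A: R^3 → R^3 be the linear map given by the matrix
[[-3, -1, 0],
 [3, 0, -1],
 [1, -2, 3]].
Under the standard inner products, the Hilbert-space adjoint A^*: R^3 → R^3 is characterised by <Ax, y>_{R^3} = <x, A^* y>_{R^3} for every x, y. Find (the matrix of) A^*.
A^* = A^T =
[[-3, 3, 1],
 [-1, 0, -2],
 [0, -1, 3]]

For real matrices with standard dot products, the defining identity <Ax, y> = <x, A^* y> gives (Ax)^T y = x^T (A^*) y, i.e. x^T A^T y = x^T (A^*) y. Since this holds for all x, y, we must have A^* = A^T. Therefore
A^* =
[[-3, 3, 1],
 [-1, 0, -2],
 [0, -1, 3]].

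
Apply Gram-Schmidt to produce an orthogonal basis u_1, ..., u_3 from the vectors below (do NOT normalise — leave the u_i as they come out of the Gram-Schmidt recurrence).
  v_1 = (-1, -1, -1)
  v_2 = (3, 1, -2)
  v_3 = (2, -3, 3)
Orthogonal basis:
  u_1 = (-1, -1, -1)
  u_2 = (7/3, 1/3, -8/3)
  u_3 = (81/38, -135/38, 27/19)

Apply the Gram-Schmidt recurrence
  u_1 = v_1
  u_i = v_i − Σ_{j<i} ((v_i · u_j) / (u_j · u_j)) · u_j.

Step by step this gives:
  u_1 = (-1, -1, -1)
  u_2 = (7/3, 1/3, -8/3)
  u_3 = (81/38, -135/38, 27/19)

Orthogonality check:
  u_2 · u_1 = 0 (should be 0)
  u_3 · u_1 = 0 (should be 0)
  u_3 · u_2 = 0 (should be 0)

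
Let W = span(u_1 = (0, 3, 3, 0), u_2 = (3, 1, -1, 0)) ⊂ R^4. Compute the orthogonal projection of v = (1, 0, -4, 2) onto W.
proj_W(v) = (21/11, -15/11, -29/11, 0)

Set up U = [u_1 | ... | u_2] ∈ R^(4×2). The projector onto W = col(U) is P = U (U^T U)^(-1) U^T.
Compute U^T U =
  [18, 0]
  [0, 11],
and U^T v = (-12, 7).
Solve U^T U · c = U^T v for the coefficients: c = (-2/3, 7/11). The projection is proj_W(v) = U c.
Check: (v - proj_W(v)) · u_1 = 0  (should be 0).
Check: (v - proj_W(v)) · u_2 = 0  (should be 0).
Result: proj_W(v) = (21/11, -15/11, -29/11, 0).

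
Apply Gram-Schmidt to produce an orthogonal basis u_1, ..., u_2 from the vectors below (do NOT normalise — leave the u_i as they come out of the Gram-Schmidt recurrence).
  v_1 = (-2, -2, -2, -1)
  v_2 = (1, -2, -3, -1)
Orthogonal basis:
  u_1 = (-2, -2, -2, -1)
  u_2 = (31/13, -8/13, -21/13, -4/13)

Apply the Gram-Schmidt recurrence
  u_1 = v_1
  u_i = v_i − Σ_{j<i} ((v_i · u_j) / (u_j · u_j)) · u_j.

Step by step this gives:
  u_1 = (-2, -2, -2, -1)
  u_2 = (31/13, -8/13, -21/13, -4/13)

Orthogonality check:
  u_2 · u_1 = 0 (should be 0)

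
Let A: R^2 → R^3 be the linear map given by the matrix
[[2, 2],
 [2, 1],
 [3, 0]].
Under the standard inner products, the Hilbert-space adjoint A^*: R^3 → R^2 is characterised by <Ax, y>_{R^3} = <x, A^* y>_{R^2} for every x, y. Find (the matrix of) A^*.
A^* = A^T =
[[2, 2, 3],
 [2, 1, 0]]

For real matrices with standard dot products, the defining identity <Ax, y> = <x, A^* y> gives (Ax)^T y = x^T (A^*) y, i.e. x^T A^T y = x^T (A^*) y. Since this holds for all x, y, we must have A^* = A^T. Therefore
A^* =
[[2, 2, 3],
 [2, 1, 0]].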